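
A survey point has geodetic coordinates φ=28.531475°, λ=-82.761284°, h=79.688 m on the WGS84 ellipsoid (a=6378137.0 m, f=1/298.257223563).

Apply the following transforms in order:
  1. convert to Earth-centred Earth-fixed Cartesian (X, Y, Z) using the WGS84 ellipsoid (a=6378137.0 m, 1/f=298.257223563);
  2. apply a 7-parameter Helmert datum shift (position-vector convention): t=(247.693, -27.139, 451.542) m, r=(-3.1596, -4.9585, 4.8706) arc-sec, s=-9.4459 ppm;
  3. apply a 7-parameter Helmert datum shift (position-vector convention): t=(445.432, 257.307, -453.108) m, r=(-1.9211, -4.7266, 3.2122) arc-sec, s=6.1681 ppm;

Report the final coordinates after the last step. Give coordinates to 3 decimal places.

start: φ=28.531475°, λ=-82.761284°, h=79.688 m
→ ECEF (a=6378137.000, f=1/298.257223563): X=706615.2265, Y=-5563201.0531, Z=3028420.0051
→ Helmert 7p (PV): X=706914.8084, Y=-5563112.5679, Z=3028945.1447
→ Helmert 7p (PV): X=707381.8273, Y=-5562850.3547, Z=3028578.7325

X=707381.827 m, Y=-5562850.355 m, Z=3028578.733 m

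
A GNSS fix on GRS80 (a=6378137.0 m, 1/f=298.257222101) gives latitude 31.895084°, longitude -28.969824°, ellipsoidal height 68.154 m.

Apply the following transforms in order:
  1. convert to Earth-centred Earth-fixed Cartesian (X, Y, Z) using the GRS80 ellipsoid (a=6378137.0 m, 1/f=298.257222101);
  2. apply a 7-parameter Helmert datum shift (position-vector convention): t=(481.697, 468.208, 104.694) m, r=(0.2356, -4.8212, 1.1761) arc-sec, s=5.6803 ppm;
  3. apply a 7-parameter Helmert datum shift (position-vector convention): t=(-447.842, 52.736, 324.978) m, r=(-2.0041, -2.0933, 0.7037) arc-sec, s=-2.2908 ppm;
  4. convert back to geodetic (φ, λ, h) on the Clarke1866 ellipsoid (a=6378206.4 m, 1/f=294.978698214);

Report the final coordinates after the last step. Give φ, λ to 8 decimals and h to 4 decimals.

start: φ=31.895084°, λ=-28.969824°, h=68.154 m
→ ECEF (a=6378137.000, f=1/298.257222101): X=4742060.0113, Y=-2625302.8568, Z=3350595.8647
→ Helmert 7p (PV): X=4742505.2972, Y=-2624826.3496, Z=3350827.4331
→ Helmert 7p (PV): X=4742021.5398, Y=-2624718.8639, Z=3351218.3679
→ geod (Bowring, a=6378206.400): φ=31.90328064°, λ=-28.96461990°, h=125.2784 m

φ=31.90328064°, λ=-28.96461990°, h=125.2784 m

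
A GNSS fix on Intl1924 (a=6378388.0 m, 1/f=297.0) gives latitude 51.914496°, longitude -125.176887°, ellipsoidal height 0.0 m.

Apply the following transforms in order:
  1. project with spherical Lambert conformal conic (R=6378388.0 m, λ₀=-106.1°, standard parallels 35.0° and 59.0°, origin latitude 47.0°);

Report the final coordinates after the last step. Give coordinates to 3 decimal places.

start: φ=51.914496°, λ=-125.176887°, h=0.000 m
→ lcc (R=6378388.0, λ₀=-106.1°): E=-1272324.7109, N=692440.2602

E=-1272324.711 m, N=692440.260 m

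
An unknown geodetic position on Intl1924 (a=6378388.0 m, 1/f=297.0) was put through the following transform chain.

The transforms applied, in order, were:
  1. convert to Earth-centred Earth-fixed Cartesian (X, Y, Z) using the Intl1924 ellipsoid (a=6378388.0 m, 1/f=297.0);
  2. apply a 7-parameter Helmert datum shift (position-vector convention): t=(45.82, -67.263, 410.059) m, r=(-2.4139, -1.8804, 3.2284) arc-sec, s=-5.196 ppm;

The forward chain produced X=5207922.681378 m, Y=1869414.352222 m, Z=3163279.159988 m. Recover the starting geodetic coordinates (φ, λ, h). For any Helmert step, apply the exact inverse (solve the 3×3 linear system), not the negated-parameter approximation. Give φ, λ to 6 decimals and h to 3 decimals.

φ=29.919264°, λ=19.745355°, h=389.974 m

start: X=5207922.6814, Y=1869414.3522, Z=3163279.1600 m
→ Helmert⁻¹: X=5207962.0146, Y=1869372.8008, Z=3162859.9344
→ geod (Bowring, a=6378388.000): φ=29.91926400°, λ=19.74535500°, h=389.9740 m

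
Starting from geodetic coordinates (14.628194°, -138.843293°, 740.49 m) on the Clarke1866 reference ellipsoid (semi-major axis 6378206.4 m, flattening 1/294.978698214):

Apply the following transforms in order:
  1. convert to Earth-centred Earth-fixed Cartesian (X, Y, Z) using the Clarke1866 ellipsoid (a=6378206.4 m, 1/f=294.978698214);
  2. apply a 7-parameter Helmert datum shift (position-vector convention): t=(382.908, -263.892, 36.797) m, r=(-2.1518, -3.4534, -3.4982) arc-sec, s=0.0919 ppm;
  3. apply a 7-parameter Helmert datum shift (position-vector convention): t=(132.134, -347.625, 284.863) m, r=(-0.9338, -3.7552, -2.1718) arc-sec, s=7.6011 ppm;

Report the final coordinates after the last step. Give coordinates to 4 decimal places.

X=-4647797.5467 m, Y=-4063403.3992 m, Z=1600649.3258 m

start: φ=14.628194°, λ=-138.843293°, h=740.490 m
→ ECEF (a=6378206.400, f=1/294.978698214): X=-4648109.2136, Y=-4062912.3352, Z=1600417.0129
→ Helmert 7p (PV): X=-4647822.4339, Y=-4063081.0739, Z=1600418.5210
→ Helmert 7p (PV): X=-4647797.5467, Y=-4063403.3992, Z=1600649.3258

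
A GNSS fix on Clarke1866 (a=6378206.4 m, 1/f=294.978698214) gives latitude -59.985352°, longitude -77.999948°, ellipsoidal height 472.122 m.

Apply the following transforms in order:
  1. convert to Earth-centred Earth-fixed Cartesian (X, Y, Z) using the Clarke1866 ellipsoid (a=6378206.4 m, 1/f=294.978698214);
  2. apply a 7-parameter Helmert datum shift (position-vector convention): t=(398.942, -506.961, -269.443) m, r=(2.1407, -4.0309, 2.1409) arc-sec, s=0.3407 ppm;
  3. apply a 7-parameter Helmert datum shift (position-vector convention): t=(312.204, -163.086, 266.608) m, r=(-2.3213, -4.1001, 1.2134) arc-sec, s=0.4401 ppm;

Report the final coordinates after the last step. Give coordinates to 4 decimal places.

X=666066.3985 m, Y=-3129641.0154 m, Z=-5499850.4289 m

start: φ=-59.985352°, λ=-77.999948°, h=472.122 m
→ ECEF (a=6378206.400, f=1/294.978698214): X=665087.0347, Y=-3128974.5252, Z=-5499872.2727
→ Helmert 7p (PV): X=665626.1606, Y=-3129418.5691, Z=-5500163.0659
→ Helmert 7p (PV): X=666066.3985, Y=-3129641.0154, Z=-5499850.4289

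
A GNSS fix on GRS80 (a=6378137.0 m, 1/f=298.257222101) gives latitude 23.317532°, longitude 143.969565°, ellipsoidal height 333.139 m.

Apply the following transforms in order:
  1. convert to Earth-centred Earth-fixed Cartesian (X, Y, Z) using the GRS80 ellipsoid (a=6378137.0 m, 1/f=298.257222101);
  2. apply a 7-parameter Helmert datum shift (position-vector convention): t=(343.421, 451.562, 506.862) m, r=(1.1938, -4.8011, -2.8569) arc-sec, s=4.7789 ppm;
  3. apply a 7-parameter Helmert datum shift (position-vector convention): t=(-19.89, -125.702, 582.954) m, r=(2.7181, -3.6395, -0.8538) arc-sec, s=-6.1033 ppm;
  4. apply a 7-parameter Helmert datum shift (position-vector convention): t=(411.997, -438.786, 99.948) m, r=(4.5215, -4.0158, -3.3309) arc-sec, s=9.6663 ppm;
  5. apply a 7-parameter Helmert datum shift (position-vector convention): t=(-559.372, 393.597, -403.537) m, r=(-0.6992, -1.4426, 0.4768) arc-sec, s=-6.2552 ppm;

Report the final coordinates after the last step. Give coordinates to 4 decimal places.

start: φ=23.317532°, λ=143.969565°, h=333.139 m
→ ECEF (a=6378137.000, f=1/298.257222101): X=-4739482.0950, Y=3447283.2929, Z=2509182.9446
→ Helmert 7p (PV): X=-4739171.9812, Y=3447802.4518, Z=2509611.4311
→ Helmert 7p (PV): X=-4739192.9563, Y=3447642.2530, Z=2510140.8809
→ Helmert 7p (PV): X=-4738819.9652, Y=3447258.3003, Z=2510248.3997
→ Helmert 7p (PV): X=-4739375.2199, Y=3447627.8891, Z=2509784.3324

X=-4739375.2199 m, Y=3447627.8891 m, Z=2509784.3324 m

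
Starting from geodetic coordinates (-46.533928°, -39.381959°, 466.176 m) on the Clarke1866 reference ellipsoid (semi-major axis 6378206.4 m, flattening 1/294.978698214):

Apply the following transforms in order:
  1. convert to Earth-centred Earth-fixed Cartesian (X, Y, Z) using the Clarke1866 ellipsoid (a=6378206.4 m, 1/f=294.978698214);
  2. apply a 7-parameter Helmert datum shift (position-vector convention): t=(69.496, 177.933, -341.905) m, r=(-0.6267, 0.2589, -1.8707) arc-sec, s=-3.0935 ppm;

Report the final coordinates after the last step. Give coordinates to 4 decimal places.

X=3397758.8076 m, Y=-2788994.6306 m, Z=-4606733.5904 m

start: φ=-46.533928°, λ=-39.381959°, h=466.176 m
→ ECEF (a=6378206.400, f=1/294.978698214): X=3397730.9000, Y=-2789136.3807, Z=-4606410.1449
→ Helmert 7p (PV): X=3397758.8076, Y=-2788994.6306, Z=-4606733.5904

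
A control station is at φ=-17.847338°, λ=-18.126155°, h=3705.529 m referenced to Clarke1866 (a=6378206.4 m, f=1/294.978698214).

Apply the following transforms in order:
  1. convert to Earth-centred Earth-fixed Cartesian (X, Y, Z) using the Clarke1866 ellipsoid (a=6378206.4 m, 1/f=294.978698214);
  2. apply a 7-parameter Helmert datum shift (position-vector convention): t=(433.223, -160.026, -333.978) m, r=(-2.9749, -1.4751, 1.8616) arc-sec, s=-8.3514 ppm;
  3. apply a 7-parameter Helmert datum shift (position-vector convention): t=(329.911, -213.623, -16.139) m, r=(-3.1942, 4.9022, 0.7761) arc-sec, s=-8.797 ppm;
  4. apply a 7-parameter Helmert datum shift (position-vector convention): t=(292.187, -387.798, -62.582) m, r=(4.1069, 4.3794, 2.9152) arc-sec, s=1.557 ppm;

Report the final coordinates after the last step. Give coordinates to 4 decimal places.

start: φ=-17.847338°, λ=-18.126155°, h=3705.529 m
→ ECEF (a=6378206.400, f=1/294.978698214): X=5775158.3389, Y=-1890531.0895, Z=-1943326.3029
→ Helmert 7p (PV): X=5775574.2913, Y=-1890651.2327, Z=-1943575.4845
→ Helmert 7p (PV): X=5775814.3167, Y=-1890856.5902, Z=-1943682.5118
→ Helmert 7p (PV): X=5776100.9525, Y=-1891127.0005, Z=-1943908.4005

X=5776100.9525 m, Y=-1891127.0005 m, Z=-1943908.4005 m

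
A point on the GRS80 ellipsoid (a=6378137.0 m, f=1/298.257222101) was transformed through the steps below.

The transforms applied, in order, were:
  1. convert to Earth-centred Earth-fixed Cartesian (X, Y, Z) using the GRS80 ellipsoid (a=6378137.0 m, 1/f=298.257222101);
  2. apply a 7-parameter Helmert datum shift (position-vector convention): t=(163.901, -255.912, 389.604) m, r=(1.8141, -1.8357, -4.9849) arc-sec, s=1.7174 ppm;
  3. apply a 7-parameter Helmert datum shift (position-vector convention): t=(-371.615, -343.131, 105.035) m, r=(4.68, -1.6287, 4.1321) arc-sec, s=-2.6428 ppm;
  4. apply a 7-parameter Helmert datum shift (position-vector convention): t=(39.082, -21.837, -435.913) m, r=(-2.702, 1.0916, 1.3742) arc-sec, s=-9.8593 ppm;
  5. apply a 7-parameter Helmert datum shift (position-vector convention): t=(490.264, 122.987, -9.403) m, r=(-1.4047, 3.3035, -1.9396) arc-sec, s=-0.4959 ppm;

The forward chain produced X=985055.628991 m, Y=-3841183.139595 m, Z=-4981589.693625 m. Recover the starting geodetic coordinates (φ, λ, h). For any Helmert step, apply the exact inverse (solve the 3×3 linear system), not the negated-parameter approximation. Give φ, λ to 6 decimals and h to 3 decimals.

start: X=985055.6290, Y=-3841183.1396, Z=-4981589.6936 m
→ Helmert⁻¹: X=984681.7587, Y=-3841264.8466, Z=-4981593.1502
→ Helmert⁻¹: X=984653.1551, Y=-3841222.1892, Z=-4981251.4561
→ Helmert⁻¹: X=984911.0932, Y=-3841021.9615, Z=-4981290.2829
→ Helmert⁻¹: X=984793.9876, Y=-3840779.4670, Z=-4981646.3161
→ geod (Bowring, a=6378137.000): φ=-51.67011800°, λ=-75.61890300°, h=1941.9710 m

φ=-51.670118°, λ=-75.618903°, h=1941.971 m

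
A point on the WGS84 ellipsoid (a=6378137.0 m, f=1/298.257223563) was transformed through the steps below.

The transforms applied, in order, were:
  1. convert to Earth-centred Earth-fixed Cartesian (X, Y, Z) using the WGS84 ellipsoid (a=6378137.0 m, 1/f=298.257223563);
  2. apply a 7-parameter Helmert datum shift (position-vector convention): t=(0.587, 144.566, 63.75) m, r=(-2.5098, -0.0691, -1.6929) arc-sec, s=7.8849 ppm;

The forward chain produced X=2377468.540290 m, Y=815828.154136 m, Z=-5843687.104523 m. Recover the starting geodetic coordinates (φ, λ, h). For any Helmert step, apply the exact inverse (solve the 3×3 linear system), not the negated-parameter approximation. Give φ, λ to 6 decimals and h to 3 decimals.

φ=-66.865722°, λ=18.938559°, h=1250.096 m

start: X=2377468.5403, Y=815828.1541, Z=-5843687.1045 m
→ Helmert⁻¹: X=2377440.5543, Y=815767.7745, Z=-5843695.6478
→ geod (Bowring, a=6378137.000): φ=-66.86572200°, λ=18.93855900°, h=1250.0960 m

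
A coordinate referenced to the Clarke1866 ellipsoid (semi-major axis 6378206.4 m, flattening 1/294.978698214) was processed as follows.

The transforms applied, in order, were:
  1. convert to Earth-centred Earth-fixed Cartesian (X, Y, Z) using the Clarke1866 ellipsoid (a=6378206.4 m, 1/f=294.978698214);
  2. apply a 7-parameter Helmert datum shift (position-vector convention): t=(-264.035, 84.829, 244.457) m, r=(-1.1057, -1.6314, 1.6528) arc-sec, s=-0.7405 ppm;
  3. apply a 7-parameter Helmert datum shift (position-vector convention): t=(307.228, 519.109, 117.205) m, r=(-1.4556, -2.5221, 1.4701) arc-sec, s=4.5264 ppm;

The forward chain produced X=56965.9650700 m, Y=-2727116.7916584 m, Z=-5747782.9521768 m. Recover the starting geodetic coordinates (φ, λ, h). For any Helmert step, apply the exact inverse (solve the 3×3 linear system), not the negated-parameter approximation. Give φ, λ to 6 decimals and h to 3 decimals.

φ=-64.760086°, λ=-88.807777°, h=2205.165 m

start: X=56965.9651, Y=-2727116.7917, Z=-5747782.9522 m
→ Helmert⁻¹: X=56568.7582, Y=-2727583.3949, Z=-5747894.0801
→ Helmert⁻¹: X=56765.5150, Y=-2727639.8851, Z=-5748157.8643
→ geod (Bowring, a=6378206.400): φ=-64.76008600°, λ=-88.80777700°, h=2205.1650 m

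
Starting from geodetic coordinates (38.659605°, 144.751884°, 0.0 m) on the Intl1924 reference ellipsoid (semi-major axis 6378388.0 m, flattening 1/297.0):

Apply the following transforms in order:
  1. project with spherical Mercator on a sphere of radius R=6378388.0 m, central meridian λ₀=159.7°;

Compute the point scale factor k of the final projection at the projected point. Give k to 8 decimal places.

1.28062121

start: φ=38.659605°, λ=144.751884°, h=0.000 m
→ into merc (λ₀=159.7°): φ=38.65960500°, λ−λ₀=-14.94811600°
scale k = 1.28062121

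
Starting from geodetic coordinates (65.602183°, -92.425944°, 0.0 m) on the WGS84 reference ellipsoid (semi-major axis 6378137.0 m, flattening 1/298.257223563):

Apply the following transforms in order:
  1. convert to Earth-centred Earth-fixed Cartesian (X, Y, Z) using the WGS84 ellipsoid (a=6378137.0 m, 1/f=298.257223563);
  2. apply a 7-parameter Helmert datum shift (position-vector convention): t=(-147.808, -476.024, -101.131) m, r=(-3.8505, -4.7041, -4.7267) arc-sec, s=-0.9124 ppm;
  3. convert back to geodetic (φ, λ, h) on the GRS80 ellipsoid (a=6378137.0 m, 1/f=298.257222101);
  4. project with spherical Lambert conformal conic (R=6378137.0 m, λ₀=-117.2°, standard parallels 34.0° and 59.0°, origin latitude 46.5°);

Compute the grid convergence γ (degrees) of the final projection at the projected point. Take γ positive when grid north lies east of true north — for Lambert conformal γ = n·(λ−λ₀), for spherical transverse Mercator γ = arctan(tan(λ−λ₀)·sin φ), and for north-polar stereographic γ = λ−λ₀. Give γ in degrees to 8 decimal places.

18.11269701

start: φ=65.602183°, λ=-92.425944°, h=0.000 m
→ ECEF (a=6378137.000, f=1/298.257223563): X=-111829.0348, Y=-2639592.0019, Z=5785764.8383
→ Helmert 7p (PV): X=-112169.1795, Y=-2639955.0478, Z=5785705.1532
→ geod (Bowring, a=6378137.000): φ=65.59888163°, λ=-92.43297979°, h=101.4398 m
→ into lcc (λ₀=-117.2°): φ=65.59888163°, λ−λ₀=24.76702021°
convergence γ = 18.11269701°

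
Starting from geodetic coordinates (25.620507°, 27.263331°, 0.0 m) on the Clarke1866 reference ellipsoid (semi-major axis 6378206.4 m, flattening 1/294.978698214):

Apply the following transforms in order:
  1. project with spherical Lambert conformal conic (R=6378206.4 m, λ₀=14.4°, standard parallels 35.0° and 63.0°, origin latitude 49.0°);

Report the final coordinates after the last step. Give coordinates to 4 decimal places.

start: φ=25.620507°, λ=27.263331°, h=0.000 m
→ lcc (R=6378206.4, λ₀=14.4°): E=1349237.3979, N=-2480591.4416

E=1349237.3979 m, N=-2480591.4416 m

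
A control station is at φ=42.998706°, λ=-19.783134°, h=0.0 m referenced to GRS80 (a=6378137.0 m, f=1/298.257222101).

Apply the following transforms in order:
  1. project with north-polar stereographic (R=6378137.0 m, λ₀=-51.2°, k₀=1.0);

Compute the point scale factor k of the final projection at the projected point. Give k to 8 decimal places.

start: φ=42.998706°, λ=-19.783134°, h=0.000 m
→ into stereo (λ₀=-51.2°): φ=42.99870600°, λ−λ₀=31.41686600°
scale k = 1.18907348

1.18907348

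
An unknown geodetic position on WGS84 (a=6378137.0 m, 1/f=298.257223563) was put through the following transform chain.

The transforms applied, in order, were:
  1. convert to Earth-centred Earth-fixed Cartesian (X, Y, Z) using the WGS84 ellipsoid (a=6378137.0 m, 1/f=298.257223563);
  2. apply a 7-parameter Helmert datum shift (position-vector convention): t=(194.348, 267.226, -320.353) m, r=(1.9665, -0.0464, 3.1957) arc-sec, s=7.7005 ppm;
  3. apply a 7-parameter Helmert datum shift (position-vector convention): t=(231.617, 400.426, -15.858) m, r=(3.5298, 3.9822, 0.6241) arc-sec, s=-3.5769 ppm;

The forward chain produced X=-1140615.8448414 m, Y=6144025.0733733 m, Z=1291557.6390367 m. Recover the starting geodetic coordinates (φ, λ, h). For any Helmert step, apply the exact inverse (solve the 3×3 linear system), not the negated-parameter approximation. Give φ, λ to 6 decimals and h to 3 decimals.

start: X=-1140615.8448, Y=6144025.0734, Z=1291557.6390 m
→ Helmert⁻¹: X=-1140857.8866, Y=6143672.1750, Z=1291450.9548
→ Helmert⁻¹: X=-1140947.9767, Y=6143387.6340, Z=1291703.0471
→ geod (Bowring, a=6378137.000): φ=11.75639000°, λ=100.52108300°, h=3297.7640 m

φ=11.756390°, λ=100.521083°, h=3297.764 m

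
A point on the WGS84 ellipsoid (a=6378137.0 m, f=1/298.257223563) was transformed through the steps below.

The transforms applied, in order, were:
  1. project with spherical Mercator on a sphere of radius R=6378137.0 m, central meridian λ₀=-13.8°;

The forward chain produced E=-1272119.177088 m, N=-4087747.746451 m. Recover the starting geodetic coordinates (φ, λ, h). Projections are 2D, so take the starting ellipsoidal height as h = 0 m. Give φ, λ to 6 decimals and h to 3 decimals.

start: E=-1272119.1771, N=-4087747.7465 m
→ merc⁻¹: φ=-34.43785400°, λ=-25.22764100°

φ=-34.437854°, λ=-25.227641°, h=0.000 m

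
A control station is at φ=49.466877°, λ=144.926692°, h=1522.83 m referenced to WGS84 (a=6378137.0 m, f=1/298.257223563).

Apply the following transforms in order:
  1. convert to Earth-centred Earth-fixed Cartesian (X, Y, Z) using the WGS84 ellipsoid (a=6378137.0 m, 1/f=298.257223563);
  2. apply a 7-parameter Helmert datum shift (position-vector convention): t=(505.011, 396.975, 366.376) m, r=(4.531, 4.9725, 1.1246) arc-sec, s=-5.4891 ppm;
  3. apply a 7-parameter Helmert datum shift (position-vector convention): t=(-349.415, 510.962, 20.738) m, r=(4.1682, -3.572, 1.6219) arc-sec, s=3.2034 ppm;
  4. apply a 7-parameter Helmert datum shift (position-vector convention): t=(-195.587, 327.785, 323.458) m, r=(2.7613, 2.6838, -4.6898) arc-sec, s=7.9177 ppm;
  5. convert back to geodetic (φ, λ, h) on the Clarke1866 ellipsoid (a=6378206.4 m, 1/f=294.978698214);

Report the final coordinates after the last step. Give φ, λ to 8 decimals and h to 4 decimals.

φ=49.47081992°, λ=144.91479098°, h=2650.4216 m

start: φ=49.466877°, λ=144.926692°, h=1522.830 m
→ ECEF (a=6378137.000, f=1/298.257223563): X=-3399787.4747, Y=2387045.2681, Z=4825620.9091
→ Helmert 7p (PV): X=-3399160.4842, Y=2387304.6007, Z=4826095.1919
→ Helmert 7p (PV): X=-3399623.1364, Y=2387698.9558, Z=4826120.7674
→ Helmert 7p (PV): X=-3399728.5563, Y=2388058.3345, Z=4826558.6362
→ geod (Bowring, a=6378206.400): φ=49.47081992°, λ=144.91479098°, h=2650.4216 m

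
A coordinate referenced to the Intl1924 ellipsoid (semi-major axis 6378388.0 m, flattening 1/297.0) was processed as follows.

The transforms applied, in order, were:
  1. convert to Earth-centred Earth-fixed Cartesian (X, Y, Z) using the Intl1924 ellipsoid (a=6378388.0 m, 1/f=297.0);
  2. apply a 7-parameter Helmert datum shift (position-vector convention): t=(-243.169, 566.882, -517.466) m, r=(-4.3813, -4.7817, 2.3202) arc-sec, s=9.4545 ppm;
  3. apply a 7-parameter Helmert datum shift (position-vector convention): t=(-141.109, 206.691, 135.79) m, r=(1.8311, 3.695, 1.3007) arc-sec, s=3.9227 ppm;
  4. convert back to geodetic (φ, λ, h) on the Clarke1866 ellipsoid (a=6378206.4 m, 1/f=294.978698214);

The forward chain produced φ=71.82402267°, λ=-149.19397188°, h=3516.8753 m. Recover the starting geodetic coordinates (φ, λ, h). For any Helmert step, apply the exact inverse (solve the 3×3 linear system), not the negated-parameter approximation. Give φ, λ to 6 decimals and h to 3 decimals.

start: φ=71.824023°, λ=-149.193972°, h=3516.875 m
→ ECEF (a=6378206.400, f=1/294.978698214): X=-1715062.9029, Y=-1022627.2609, Z=6040748.8395
→ Helmert⁻¹: X=-1715029.7262, Y=-1022765.5000, Z=6040567.7108
→ Helmert⁻¹: X=-1714641.8116, Y=-1023431.7383, Z=6041046.0725
→ geod (Bowring, a=6378388.000): φ=71.82364300°, λ=-149.16795800°, h=3501.1960 m

φ=71.823643°, λ=-149.167958°, h=3501.196 m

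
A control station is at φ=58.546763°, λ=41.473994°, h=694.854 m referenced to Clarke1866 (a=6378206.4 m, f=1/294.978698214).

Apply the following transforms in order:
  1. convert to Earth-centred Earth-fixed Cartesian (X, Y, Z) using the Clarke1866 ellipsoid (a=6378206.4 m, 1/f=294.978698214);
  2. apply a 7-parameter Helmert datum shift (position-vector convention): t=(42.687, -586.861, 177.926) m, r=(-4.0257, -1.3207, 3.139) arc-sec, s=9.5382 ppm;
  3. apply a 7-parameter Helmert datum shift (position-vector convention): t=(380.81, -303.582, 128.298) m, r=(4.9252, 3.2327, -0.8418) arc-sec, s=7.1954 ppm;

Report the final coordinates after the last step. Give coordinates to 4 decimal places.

X=2500575.0542 m, Y=2209016.1419 m, Z=5418539.8385 m

start: φ=58.546763°, λ=41.473994°, h=694.854 m
→ ECEF (a=6378206.400, f=1/294.978698214): X=2500084.1076, Y=2209865.3976, Z=5418156.4959
→ Helmert 7p (PV): X=2500082.3177, Y=2209443.4101, Z=5418358.9787
→ Helmert 7p (PV): X=2500575.0542, Y=2209016.1419, Z=5418539.8385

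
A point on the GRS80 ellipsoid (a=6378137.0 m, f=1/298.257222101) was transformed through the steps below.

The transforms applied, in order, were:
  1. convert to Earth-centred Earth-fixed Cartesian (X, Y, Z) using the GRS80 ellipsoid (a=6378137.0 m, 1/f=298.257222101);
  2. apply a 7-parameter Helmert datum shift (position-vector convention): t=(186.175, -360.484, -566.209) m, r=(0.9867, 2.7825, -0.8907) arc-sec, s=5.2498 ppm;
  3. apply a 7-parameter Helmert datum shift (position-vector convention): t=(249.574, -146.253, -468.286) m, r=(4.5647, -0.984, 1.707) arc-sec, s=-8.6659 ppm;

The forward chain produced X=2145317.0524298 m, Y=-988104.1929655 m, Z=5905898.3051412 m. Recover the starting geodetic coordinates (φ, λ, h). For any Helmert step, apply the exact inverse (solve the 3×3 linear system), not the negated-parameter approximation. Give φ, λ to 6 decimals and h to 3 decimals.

φ=68.344067°, λ=-24.720663°, h=1760.310 m

start: X=2145317.0524, Y=-988104.1930, Z=5905898.3051 m
→ Helmert⁻¹: X=2145106.0693, Y=-987853.5430, Z=5906429.4037
→ Helmert⁻¹: X=2144833.2129, Y=-987450.3559, Z=5906998.2596
→ geod (Bowring, a=6378137.000): φ=68.34406700°, λ=-24.72066300°, h=1760.3100 m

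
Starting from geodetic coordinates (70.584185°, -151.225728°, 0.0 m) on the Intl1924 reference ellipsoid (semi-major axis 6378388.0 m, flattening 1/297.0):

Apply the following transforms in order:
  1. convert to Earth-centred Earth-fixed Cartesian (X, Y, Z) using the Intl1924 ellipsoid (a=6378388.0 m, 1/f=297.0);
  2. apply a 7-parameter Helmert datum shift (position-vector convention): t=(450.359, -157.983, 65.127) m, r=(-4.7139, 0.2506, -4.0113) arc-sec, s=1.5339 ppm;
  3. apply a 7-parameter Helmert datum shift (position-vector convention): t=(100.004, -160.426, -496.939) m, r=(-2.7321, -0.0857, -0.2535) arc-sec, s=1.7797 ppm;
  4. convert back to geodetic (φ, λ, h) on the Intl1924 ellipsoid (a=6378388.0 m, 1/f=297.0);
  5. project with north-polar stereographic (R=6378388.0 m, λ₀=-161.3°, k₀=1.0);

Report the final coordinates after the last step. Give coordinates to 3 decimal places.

start: φ=70.584185°, λ=-151.225728°, h=0.000 m
→ ECEF (a=6378388.000, f=1/297.0): X=-1864084.8171, Y=-1023699.5433, Z=5993159.5708
→ Helmert 7p (PV): X=-1863649.9443, Y=-1023685.8794, Z=5993259.5507
→ Helmert 7p (PV): X=-1863557.0053, Y=-1023766.4524, Z=5992786.0630
→ geod (Bowring, a=6378388.000): φ=70.58671059°, λ=-151.21730132°, h=-495.3377 m
→ stereo (R=6378388.0, λ₀=-161.3°): E=382015.2170, N=-2148378.5180

E=382015.217 m, N=-2148378.518 m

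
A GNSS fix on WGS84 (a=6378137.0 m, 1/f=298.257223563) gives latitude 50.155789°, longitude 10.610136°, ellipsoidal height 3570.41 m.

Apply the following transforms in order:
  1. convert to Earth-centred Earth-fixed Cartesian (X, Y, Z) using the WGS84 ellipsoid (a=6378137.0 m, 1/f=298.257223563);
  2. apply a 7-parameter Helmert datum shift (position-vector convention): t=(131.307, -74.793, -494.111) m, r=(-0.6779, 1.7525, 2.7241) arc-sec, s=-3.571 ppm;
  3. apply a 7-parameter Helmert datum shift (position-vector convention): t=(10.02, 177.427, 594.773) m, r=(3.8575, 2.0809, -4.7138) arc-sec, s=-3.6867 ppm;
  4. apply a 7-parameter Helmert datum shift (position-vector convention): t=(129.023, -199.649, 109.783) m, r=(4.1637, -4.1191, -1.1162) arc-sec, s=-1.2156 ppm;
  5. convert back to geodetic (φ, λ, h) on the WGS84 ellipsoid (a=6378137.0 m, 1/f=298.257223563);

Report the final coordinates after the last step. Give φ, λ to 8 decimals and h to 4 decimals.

start: φ=50.155789°, λ=10.610136°, h=3570.410 m
→ ECEF (a=6378137.000, f=1/298.257223563): X=4026817.2287, Y=754335.7052, Z=4876650.8441
→ Helmert 7p (PV): X=4026965.6273, Y=754327.4270, Z=4876102.6263
→ Helmert 7p (PV): X=4027027.2321, Y=754318.8535, Z=4876652.9038
→ Helmert 7p (PV): X=4027058.0553, Y=753998.0544, Z=4876852.4051
→ geod (Bowring, a=6378137.000): φ=50.15574514°, λ=10.60487468°, h=3837.0051 m

φ=50.15574514°, λ=10.60487468°, h=3837.0051 m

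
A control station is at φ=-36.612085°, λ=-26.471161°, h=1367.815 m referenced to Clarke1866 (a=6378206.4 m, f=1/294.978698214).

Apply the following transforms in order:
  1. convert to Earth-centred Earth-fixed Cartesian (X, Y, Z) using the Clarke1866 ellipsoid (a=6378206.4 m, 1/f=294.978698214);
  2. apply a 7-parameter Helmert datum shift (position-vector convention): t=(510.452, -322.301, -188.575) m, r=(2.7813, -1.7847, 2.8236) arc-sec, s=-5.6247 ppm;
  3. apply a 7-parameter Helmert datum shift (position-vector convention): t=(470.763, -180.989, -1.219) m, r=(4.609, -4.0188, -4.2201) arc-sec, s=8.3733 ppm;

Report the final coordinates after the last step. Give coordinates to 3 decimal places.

X=4590568.948 m, Y=-2285753.904 m, Z=-3783702.738 m

start: φ=-36.612085°, λ=-26.471161°, h=1367.815 m
→ ECEF (a=6378206.400, f=1/294.978698214): X=4589484.1327, Y=-2285348.8114, Z=-3783549.7979
→ Helmert 7p (PV): X=4590032.7915, Y=-2285544.4145, Z=-3783708.1971
→ Helmert 7p (PV): X=4590568.9477, Y=-2285753.9042, Z=-3783702.7378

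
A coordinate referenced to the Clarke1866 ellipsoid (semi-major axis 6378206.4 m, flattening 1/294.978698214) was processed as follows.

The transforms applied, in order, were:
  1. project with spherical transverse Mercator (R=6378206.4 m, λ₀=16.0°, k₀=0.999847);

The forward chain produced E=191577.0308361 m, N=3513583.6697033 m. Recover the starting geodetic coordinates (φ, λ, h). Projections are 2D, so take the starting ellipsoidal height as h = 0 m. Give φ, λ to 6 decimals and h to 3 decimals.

φ=31.551668°, λ=18.019611°, h=0.000 m

start: E=191577.0308, N=3513583.6697 m
→ tm⁻¹: φ=31.55166800°, λ=18.01961100°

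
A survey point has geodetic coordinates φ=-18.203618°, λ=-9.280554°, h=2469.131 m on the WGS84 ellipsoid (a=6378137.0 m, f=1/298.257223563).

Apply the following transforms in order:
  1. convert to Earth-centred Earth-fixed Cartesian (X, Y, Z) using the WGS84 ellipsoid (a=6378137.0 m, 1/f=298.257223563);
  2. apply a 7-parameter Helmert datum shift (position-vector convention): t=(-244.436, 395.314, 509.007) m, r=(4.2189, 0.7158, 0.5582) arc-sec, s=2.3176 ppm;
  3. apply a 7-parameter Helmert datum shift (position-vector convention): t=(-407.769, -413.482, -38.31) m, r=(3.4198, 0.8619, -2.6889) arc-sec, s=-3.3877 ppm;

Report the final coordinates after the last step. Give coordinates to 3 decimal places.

X=5983203.046 m, Y=-977819.395 m, Z=-1980186.286 m

start: φ=-18.203618°, λ=-9.280554°, h=2469.131 m
→ ECEF (a=6378137.000, f=1/298.257223563): X=5983886.8958, Y=-977813.8015, Z=-1980577.1272
→ Helmert 7p (PV): X=5983652.1010, Y=-977364.0495, Z=-1980113.4764
→ Helmert 7p (PV): X=5983203.0461, Y=-977819.3945, Z=-1980186.2859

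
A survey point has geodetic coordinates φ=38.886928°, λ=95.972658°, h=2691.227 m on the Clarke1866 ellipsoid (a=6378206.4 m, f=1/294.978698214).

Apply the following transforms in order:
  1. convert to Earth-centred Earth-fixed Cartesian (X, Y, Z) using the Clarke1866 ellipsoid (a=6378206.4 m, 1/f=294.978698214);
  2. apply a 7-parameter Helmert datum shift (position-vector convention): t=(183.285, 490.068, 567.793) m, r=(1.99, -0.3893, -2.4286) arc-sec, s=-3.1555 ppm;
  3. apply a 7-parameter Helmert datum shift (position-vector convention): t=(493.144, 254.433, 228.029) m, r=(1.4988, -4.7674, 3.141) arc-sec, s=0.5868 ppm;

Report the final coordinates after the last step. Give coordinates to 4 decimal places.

start: φ=38.886928°, λ=95.972658°, h=2691.227 m
→ ECEF (a=6378206.400, f=1/294.978698214): X=-517505.5338, Y=4946441.6930, Z=3984047.4944
→ Helmert 7p (PV): X=-517269.8950, Y=4946883.8086, Z=3984649.4611
→ Helmert 7p (PV): X=-516944.4830, Y=4947104.3134, Z=3984903.8186

X=-516944.4830 m, Y=4947104.3134 m, Z=3984903.8186 m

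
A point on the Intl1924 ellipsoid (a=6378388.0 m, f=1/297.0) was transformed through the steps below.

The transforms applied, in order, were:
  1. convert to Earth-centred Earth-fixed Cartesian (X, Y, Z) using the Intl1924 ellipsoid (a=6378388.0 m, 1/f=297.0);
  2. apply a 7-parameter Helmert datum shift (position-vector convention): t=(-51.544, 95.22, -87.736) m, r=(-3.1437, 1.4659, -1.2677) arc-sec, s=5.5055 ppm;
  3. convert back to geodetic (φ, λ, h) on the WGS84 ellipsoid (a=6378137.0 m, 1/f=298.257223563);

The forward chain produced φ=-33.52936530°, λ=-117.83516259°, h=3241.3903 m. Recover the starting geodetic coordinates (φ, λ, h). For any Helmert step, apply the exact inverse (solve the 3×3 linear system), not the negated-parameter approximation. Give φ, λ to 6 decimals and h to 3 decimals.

φ=-33.530130°, λ=-117.833873°, h=2985.104 m

start: φ=-33.529365°, λ=-117.835163°, h=3241.390 m
→ ECEF (a=6378137.000, f=1/298.257223563): X=-2486386.6831, Y=-4708845.0120, Z=-3504840.2318
→ Helmert⁻¹: X=-2486267.6016, Y=-4708876.1703, Z=-3504822.6385
→ geod (Bowring, a=6378388.000): φ=-33.53013000°, λ=-117.83387300°, h=2985.1040 m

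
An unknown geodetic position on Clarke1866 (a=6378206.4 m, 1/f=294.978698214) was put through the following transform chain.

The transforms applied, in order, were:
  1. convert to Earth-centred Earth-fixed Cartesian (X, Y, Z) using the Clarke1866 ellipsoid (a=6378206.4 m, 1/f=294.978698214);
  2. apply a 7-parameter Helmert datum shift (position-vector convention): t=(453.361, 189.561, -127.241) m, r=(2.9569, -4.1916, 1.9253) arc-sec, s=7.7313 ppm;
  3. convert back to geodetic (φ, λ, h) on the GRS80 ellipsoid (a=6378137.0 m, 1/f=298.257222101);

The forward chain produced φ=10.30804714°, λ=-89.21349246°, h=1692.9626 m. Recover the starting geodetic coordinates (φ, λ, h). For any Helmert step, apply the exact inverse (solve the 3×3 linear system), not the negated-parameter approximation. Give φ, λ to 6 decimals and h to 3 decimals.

φ=10.310448°, λ=-89.217976°, h=1785.090 m

start: φ=10.308047°, λ=-89.213492°, h=1692.963 m
→ ECEF (a=6378137.000, f=1/298.257222101): X=86169.8874, Y=-6276940.1837, Z=1134090.5028
→ Helmert⁻¹: X=85680.3234, Y=-6277065.7538, Z=1134297.2183
→ geod (Bowring, a=6378206.400): φ=10.31044800°, λ=-89.21797600°, h=1785.0900 m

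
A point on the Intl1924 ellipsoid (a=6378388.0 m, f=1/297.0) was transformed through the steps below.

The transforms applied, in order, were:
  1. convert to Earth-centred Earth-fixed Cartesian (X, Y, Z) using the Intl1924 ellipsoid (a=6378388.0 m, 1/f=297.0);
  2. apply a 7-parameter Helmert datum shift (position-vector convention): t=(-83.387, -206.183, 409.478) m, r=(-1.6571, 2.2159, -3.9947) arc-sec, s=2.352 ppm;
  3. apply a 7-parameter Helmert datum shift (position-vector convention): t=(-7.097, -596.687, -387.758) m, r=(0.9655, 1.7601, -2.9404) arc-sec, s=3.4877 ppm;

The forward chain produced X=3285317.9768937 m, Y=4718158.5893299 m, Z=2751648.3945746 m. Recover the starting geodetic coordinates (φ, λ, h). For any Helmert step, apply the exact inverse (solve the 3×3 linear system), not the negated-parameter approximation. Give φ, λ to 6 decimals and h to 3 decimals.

φ=25.724748°, λ=55.156120°, h=70.074 m

start: X=3285317.9769, Y=4718158.5893, Z=2751648.3946 m
→ Helmert⁻¹: X=3285222.8634, Y=4718798.5331, Z=2752032.4997
→ Helmert⁻¹: X=3285177.5692, Y=4719035.1339, Z=2751689.7545
→ geod (Bowring, a=6378388.000): φ=25.72474800°, λ=55.15612000°, h=70.0740 m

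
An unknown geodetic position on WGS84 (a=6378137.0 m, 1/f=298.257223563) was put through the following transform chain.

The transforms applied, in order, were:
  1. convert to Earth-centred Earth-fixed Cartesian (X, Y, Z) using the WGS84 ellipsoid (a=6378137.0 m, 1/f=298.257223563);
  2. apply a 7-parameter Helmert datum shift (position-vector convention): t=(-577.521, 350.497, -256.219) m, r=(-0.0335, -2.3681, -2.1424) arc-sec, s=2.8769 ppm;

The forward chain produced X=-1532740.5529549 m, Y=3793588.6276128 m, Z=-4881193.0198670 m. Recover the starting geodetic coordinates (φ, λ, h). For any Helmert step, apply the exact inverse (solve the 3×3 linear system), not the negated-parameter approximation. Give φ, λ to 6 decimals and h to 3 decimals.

φ=-50.220740°, λ=111.996064°, h=3082.970 m

start: X=-1532740.5530, Y=3793588.6276, Z=-4881193.0199 m
→ Helmert⁻¹: X=-1532254.0599, Y=3793212.0956, Z=-4880904.5513
→ geod (Bowring, a=6378137.000): φ=-50.22074000°, λ=111.99606400°, h=3082.9700 m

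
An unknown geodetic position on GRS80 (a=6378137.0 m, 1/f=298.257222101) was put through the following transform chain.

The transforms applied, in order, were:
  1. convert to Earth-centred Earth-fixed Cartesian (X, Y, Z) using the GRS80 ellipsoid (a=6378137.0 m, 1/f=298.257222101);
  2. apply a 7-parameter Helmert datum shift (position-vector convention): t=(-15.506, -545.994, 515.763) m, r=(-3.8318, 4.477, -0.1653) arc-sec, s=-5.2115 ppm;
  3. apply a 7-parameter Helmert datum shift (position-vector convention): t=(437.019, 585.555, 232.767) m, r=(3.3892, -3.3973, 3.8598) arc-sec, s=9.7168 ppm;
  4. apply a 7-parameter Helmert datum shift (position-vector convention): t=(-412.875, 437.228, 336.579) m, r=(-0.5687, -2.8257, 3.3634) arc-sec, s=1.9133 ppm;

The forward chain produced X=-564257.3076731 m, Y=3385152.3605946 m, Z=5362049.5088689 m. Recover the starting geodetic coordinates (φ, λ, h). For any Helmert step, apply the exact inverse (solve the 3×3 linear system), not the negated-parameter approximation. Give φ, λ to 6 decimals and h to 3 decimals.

φ=57.552737°, λ=99.462212°, h=2103.707 m

start: X=-564257.3077, Y=3385152.3606, Z=5362049.5089 m
→ Helmert⁻¹: X=-563714.7099, Y=3384703.0657, Z=5361719.7259
→ Helmert⁻¹: X=-563994.6144, Y=3384183.2768, Z=5361388.5457
→ Helmert⁻¹: X=-564101.1201, Y=3384646.8674, Z=5360951.3541
→ geod (Bowring, a=6378137.000): φ=57.55273700°, λ=99.46221200°, h=2103.7070 m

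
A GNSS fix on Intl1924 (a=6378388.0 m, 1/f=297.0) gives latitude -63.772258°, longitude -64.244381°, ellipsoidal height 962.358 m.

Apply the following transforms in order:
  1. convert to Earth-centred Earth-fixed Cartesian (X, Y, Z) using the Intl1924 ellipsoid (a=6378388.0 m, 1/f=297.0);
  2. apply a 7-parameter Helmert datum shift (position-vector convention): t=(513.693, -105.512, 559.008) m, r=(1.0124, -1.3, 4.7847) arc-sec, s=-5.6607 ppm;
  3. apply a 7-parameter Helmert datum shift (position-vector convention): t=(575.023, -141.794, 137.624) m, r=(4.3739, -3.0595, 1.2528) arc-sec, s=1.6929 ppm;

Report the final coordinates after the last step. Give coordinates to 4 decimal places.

X=1229682.3630 m, Y=-2546158.4005 m, Z=-5698852.1069 m

start: φ=-63.772258°, λ=-64.244381°, h=962.358 m
→ ECEF (a=6378388.000, f=1/297.0): X=1228403.5407, Y=-2546105.9789, Z=-5699530.8377
→ Helmert 7p (PV): X=1229005.2629, Y=-2546140.6086, Z=-5698944.3212
→ Helmert 7p (PV): X=1229682.3630, Y=-2546158.4005, Z=-5698852.1069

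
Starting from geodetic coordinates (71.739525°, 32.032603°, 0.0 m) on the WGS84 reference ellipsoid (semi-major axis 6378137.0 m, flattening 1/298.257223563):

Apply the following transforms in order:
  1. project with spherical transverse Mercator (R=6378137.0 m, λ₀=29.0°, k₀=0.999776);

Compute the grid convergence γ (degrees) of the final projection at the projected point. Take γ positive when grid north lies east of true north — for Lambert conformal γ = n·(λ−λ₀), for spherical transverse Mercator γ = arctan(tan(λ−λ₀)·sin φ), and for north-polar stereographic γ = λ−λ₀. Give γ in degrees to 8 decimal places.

start: φ=71.739525°, λ=32.032603°, h=0.000 m
→ into tm (λ₀=29.0°): φ=71.73952500°, λ−λ₀=3.03260300°
convergence γ = 2.88015068°

2.88015068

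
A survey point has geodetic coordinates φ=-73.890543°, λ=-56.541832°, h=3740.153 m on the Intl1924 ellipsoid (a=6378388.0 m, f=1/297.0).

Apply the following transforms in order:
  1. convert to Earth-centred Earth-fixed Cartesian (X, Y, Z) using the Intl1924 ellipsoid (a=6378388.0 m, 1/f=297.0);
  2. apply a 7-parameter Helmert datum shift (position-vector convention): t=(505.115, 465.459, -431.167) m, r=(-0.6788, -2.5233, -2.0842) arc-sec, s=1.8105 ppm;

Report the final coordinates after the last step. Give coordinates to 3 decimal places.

start: φ=-73.890543°, λ=-56.541832°, h=3740.153 m
→ ECEF (a=6378388.000, f=1/297.0): X=979371.5772, Y=-1482018.8626, Z=-6109300.1114
→ Helmert 7p (PV): X=979938.2273, Y=-1481586.0881, Z=-6109725.4811

X=979938.227 m, Y=-1481586.088 m, Z=-6109725.481 m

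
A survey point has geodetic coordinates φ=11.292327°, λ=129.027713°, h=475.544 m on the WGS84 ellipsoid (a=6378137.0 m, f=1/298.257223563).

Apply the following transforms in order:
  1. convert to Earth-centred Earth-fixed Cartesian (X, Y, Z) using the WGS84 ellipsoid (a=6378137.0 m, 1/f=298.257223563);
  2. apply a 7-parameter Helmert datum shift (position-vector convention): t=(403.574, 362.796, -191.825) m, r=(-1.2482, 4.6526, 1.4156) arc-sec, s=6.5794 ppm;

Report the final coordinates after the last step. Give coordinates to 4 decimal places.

X=-3938963.8632 m, Y=4860242.0753 m, Z=1240701.0632 m

start: φ=11.292327°, λ=129.027713°, h=475.544 m
→ ECEF (a=6378137.000, f=1/298.257223563): X=-3939336.1539, Y=4859866.8314, Z=1240825.2758
→ Helmert 7p (PV): X=-3938963.8632, Y=4860242.0753, Z=1240701.0632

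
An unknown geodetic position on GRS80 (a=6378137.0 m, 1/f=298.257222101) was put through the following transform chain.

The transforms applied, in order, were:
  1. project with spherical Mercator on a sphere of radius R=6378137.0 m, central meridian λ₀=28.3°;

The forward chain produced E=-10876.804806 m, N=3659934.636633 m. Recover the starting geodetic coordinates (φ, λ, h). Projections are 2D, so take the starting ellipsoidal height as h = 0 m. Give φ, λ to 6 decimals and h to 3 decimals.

φ=31.209100°, λ=28.202292°, h=0.000 m

start: E=-10876.8048, N=3659934.6366 m
→ merc⁻¹: φ=31.20910000°, λ=28.20229200°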